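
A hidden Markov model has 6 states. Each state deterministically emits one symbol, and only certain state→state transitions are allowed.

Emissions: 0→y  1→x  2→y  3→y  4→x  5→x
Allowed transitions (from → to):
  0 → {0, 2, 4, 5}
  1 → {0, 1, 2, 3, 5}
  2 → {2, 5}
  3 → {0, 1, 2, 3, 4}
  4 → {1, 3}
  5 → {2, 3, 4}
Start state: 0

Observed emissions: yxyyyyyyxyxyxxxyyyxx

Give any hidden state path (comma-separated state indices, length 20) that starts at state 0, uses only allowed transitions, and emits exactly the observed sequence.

0,5,2,2,2,2,2,2,5,2,5,3,1,5,4,3,0,0,4,1

  0: obs=y cand={0,2,3} pick 0 [start]
  1: obs=x cand={1,4,5} pick 5 [0->5 ok]
  2: obs=y cand={0,2,3} pick 2 [5->2 ok]
  3: obs=y cand={0,2,3} pick 2 [2->2 ok]
  4: obs=y cand={0,2,3} pick 2 [2->2 ok]
  5: obs=y cand={0,2,3} pick 2 [2->2 ok]
  6: obs=y cand={0,2,3} pick 2 [2->2 ok]
  7: obs=y cand={0,2,3} pick 2 [2->2 ok]
  8: obs=x cand={1,4,5} pick 5 [2->5 ok]
  9: obs=y cand={0,2,3} pick 2 [5->2 ok]
  10: obs=x cand={1,4,5} pick 5 [2->5 ok]
  11: obs=y cand={0,2,3} pick 3 [5->3 ok]
  12: obs=x cand={1,4,5} pick 1 [3->1 ok]
  13: obs=x cand={1,4,5} pick 5 [1->5 ok]
  14: obs=x cand={1,4,5} pick 4 [5->4 ok]
  15: obs=y cand={0,2,3} pick 3 [4->3 ok]
  16: obs=y cand={0,2,3} pick 0 [3->0 ok]
  17: obs=y cand={0,2,3} pick 0 [0->0 ok]
  18: obs=x cand={1,4,5} pick 4 [0->4 ok]
  19: obs=x cand={1,4,5} pick 1 [4->1 ok]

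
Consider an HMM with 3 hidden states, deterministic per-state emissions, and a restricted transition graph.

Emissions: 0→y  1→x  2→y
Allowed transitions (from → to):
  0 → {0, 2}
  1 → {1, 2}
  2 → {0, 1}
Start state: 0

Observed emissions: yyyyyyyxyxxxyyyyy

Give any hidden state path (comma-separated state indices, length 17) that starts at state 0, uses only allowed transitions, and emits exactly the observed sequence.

  [0] y  {0,2}  => 0  start
  [1] y  {0,2}  => 0  0->0 ok
  [2] y  {0,2}  => 2  0->2 ok
  [3] y  {0,2}  => 0  2->0 ok
  [4] y  {0,2}  => 0  0->0 ok
  [5] y  {0,2}  => 0  0->0 ok
  [6] y  {0,2}  => 2  0->2 ok
  [7] x  {1}  => 1  2->1 ok
  [8] y  {0,2}  => 2  1->2 ok
  [9] x  {1}  => 1  2->1 ok
  [10] x  {1}  => 1  1->1 ok
  [11] x  {1}  => 1  1->1 ok
  [12] y  {0,2}  => 2  1->2 ok
  [13] y  {0,2}  => 0  2->0 ok
  [14] y  {0,2}  => 0  0->0 ok
  [15] y  {0,2}  => 0  0->0 ok
  [16] y  {0,2}  => 2  0->2 ok

0,0,2,0,0,0,2,1,2,1,1,1,2,0,0,0,2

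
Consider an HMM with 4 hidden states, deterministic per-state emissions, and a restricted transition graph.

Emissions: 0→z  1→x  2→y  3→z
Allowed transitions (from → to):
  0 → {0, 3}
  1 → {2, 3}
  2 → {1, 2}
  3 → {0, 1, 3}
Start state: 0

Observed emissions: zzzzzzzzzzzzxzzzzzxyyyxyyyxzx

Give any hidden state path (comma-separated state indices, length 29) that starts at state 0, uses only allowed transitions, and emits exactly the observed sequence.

  pos 0: z in {0,3}, choose 0; start
  pos 1: z in {0,3}, choose 0; 0->0 ok
  pos 2: z in {0,3}, choose 0; 0->0 ok
  pos 3: z in {0,3}, choose 3; 0->3 ok
  pos 4: z in {0,3}, choose 0; 3->0 ok
  pos 5: z in {0,3}, choose 3; 0->3 ok
  pos 6: z in {0,3}, choose 0; 3->0 ok
  pos 7: z in {0,3}, choose 3; 0->3 ok
  pos 8: z in {0,3}, choose 3; 3->3 ok
  pos 9: z in {0,3}, choose 3; 3->3 ok
  pos 10: z in {0,3}, choose 3; 3->3 ok
  pos 11: z in {0,3}, choose 3; 3->3 ok
  pos 12: x in {1}, choose 1; 3->1 ok
  pos 13: z in {0,3}, choose 3; 1->3 ok
  pos 14: z in {0,3}, choose 3; 3->3 ok
  pos 15: z in {0,3}, choose 0; 3->0 ok
  pos 16: z in {0,3}, choose 0; 0->0 ok
  pos 17: z in {0,3}, choose 3; 0->3 ok
  pos 18: x in {1}, choose 1; 3->1 ok
  pos 19: y in {2}, choose 2; 1->2 ok
  pos 20: y in {2}, choose 2; 2->2 ok
  pos 21: y in {2}, choose 2; 2->2 ok
  pos 22: x in {1}, choose 1; 2->1 ok
  pos 23: y in {2}, choose 2; 1->2 ok
  pos 24: y in {2}, choose 2; 2->2 ok
  pos 25: y in {2}, choose 2; 2->2 ok
  pos 26: x in {1}, choose 1; 2->1 ok
  pos 27: z in {0,3}, choose 3; 1->3 ok
  pos 28: x in {1}, choose 1; 3->1 ok

0,0,0,3,0,3,0,3,3,3,3,3,1,3,3,0,0,3,1,2,2,2,1,2,2,2,1,3,1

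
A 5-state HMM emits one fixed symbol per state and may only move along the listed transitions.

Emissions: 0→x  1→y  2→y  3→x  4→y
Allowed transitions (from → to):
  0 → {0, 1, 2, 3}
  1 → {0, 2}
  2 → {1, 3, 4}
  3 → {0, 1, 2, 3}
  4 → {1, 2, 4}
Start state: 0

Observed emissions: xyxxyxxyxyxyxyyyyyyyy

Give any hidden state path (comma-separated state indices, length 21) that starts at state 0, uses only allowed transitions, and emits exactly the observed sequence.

0,1,0,0,2,3,3,2,3,2,3,2,3,2,1,2,4,4,2,1,2

  pos 0: x in {0,3}, choose 0; start
  pos 1: y in {1,2,4}, choose 1; 0->1 ok
  pos 2: x in {0,3}, choose 0; 1->0 ok
  pos 3: x in {0,3}, choose 0; 0->0 ok
  pos 4: y in {1,2,4}, choose 2; 0->2 ok
  pos 5: x in {0,3}, choose 3; 2->3 ok
  pos 6: x in {0,3}, choose 3; 3->3 ok
  pos 7: y in {1,2,4}, choose 2; 3->2 ok
  pos 8: x in {0,3}, choose 3; 2->3 ok
  pos 9: y in {1,2,4}, choose 2; 3->2 ok
  pos 10: x in {0,3}, choose 3; 2->3 ok
  pos 11: y in {1,2,4}, choose 2; 3->2 ok
  pos 12: x in {0,3}, choose 3; 2->3 ok
  pos 13: y in {1,2,4}, choose 2; 3->2 ok
  pos 14: y in {1,2,4}, choose 1; 2->1 ok
  pos 15: y in {1,2,4}, choose 2; 1->2 ok
  pos 16: y in {1,2,4}, choose 4; 2->4 ok
  pos 17: y in {1,2,4}, choose 4; 4->4 ok
  pos 18: y in {1,2,4}, choose 2; 4->2 ok
  pos 19: y in {1,2,4}, choose 1; 2->1 ok
  pos 20: y in {1,2,4}, choose 2; 1->2 ok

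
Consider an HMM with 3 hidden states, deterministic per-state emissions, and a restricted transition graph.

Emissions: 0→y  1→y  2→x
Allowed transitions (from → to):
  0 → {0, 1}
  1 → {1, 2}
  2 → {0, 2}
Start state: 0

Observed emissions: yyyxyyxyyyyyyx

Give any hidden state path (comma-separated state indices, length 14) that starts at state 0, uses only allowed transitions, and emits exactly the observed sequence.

  t0 'y' -> {0,1}, take 0 (start)
  t1 'y' -> {0,1}, take 1 (0->1 ok)
  t2 'y' -> {0,1}, take 1 (1->1 ok)
  t3 'x' -> {2}, take 2 (1->2 ok)
  t4 'y' -> {0,1}, take 0 (2->0 ok)
  t5 'y' -> {0,1}, take 1 (0->1 ok)
  t6 'x' -> {2}, take 2 (1->2 ok)
  t7 'y' -> {0,1}, take 0 (2->0 ok)
  t8 'y' -> {0,1}, take 0 (0->0 ok)
  t9 'y' -> {0,1}, take 0 (0->0 ok)
  t10 'y' -> {0,1}, take 0 (0->0 ok)
  t11 'y' -> {0,1}, take 0 (0->0 ok)
  t12 'y' -> {0,1}, take 1 (0->1 ok)
  t13 'x' -> {2}, take 2 (1->2 ok)

0,1,1,2,0,1,2,0,0,0,0,0,1,2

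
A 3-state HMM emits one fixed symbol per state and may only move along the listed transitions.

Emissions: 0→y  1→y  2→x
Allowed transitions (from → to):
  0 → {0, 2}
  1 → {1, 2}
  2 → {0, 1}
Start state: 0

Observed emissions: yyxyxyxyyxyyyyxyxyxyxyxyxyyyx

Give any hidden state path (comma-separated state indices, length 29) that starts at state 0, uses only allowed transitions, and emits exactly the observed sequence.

  [0] y  {0,1}  => 0  start
  [1] y  {0,1}  => 0  0->0 ok
  [2] x  {2}  => 2  0->2 ok
  [3] y  {0,1}  => 0  2->0 ok
  [4] x  {2}  => 2  0->2 ok
  [5] y  {0,1}  => 0  2->0 ok
  [6] x  {2}  => 2  0->2 ok
  [7] y  {0,1}  => 0  2->0 ok
  [8] y  {0,1}  => 0  0->0 ok
  [9] x  {2}  => 2  0->2 ok
  [10] y  {0,1}  => 0  2->0 ok
  [11] y  {0,1}  => 0  0->0 ok
  [12] y  {0,1}  => 0  0->0 ok
  [13] y  {0,1}  => 0  0->0 ok
  [14] x  {2}  => 2  0->2 ok
  [15] y  {0,1}  => 0  2->0 ok
  [16] x  {2}  => 2  0->2 ok
  [17] y  {0,1}  => 1  2->1 ok
  [18] x  {2}  => 2  1->2 ok
  [19] y  {0,1}  => 1  2->1 ok
  [20] x  {2}  => 2  1->2 ok
  [21] y  {0,1}  => 1  2->1 ok
  [22] x  {2}  => 2  1->2 ok
  [23] y  {0,1}  => 1  2->1 ok
  [24] x  {2}  => 2  1->2 ok
  [25] y  {0,1}  => 1  2->1 ok
  [26] y  {0,1}  => 1  1->1 ok
  [27] y  {0,1}  => 1  1->1 ok
  [28] x  {2}  => 2  1->2 ok

0,0,2,0,2,0,2,0,0,2,0,0,0,0,2,0,2,1,2,1,2,1,2,1,2,1,1,1,2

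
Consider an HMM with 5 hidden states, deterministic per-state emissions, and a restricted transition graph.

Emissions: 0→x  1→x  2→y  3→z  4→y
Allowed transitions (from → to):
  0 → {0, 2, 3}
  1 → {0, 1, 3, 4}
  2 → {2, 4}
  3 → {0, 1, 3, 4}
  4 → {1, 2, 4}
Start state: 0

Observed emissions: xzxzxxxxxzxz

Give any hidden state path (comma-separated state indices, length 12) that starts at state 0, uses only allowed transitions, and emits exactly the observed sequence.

  [0] x  {0,1}  => 0  start
  [1] z  {3}  => 3  0->3 ok
  [2] x  {0,1}  => 1  3->1 ok
  [3] z  {3}  => 3  1->3 ok
  [4] x  {0,1}  => 1  3->1 ok
  [5] x  {0,1}  => 1  1->1 ok
  [6] x  {0,1}  => 1  1->1 ok
  [7] x  {0,1}  => 1  1->1 ok
  [8] x  {0,1}  => 1  1->1 ok
  [9] z  {3}  => 3  1->3 ok
  [10] x  {0,1}  => 0  3->0 ok
  [11] z  {3}  => 3  0->3 ok

0,3,1,3,1,1,1,1,1,3,0,3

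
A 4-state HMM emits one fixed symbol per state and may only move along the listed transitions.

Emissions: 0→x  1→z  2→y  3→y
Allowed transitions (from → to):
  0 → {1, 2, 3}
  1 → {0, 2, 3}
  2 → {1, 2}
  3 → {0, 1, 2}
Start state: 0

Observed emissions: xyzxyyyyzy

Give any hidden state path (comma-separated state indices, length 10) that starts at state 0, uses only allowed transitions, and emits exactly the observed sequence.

  [0] x  {0}  => 0  start
  [1] y  {2,3}  => 3  0->3 ok
  [2] z  {1}  => 1  3->1 ok
  [3] x  {0}  => 0  1->0 ok
  [4] y  {2,3}  => 3  0->3 ok
  [5] y  {2,3}  => 2  3->2 ok
  [6] y  {2,3}  => 2  2->2 ok
  [7] y  {2,3}  => 2  2->2 ok
  [8] z  {1}  => 1  2->1 ok
  [9] y  {2,3}  => 2  1->2 ok

0,3,1,0,3,2,2,2,1,2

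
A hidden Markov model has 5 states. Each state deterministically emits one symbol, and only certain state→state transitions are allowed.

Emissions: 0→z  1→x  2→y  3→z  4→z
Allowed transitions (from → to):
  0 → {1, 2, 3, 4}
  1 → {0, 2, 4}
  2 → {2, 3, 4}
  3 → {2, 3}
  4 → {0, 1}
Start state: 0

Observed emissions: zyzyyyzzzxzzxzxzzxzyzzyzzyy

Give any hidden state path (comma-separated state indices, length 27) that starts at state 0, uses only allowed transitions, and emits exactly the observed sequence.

0,2,3,2,2,2,4,0,4,1,4,0,1,4,1,4,0,1,0,2,3,3,2,3,3,2,2

  0: obs=z cand={0,3,4} pick 0 [start]
  1: obs=y cand={2} pick 2 [0->2 ok]
  2: obs=z cand={0,3,4} pick 3 [2->3 ok]
  3: obs=y cand={2} pick 2 [3->2 ok]
  4: obs=y cand={2} pick 2 [2->2 ok]
  5: obs=y cand={2} pick 2 [2->2 ok]
  6: obs=z cand={0,3,4} pick 4 [2->4 ok]
  7: obs=z cand={0,3,4} pick 0 [4->0 ok]
  8: obs=z cand={0,3,4} pick 4 [0->4 ok]
  9: obs=x cand={1} pick 1 [4->1 ok]
  10: obs=z cand={0,3,4} pick 4 [1->4 ok]
  11: obs=z cand={0,3,4} pick 0 [4->0 ok]
  12: obs=x cand={1} pick 1 [0->1 ok]
  13: obs=z cand={0,3,4} pick 4 [1->4 ok]
  14: obs=x cand={1} pick 1 [4->1 ok]
  15: obs=z cand={0,3,4} pick 4 [1->4 ok]
  16: obs=z cand={0,3,4} pick 0 [4->0 ok]
  17: obs=x cand={1} pick 1 [0->1 ok]
  18: obs=z cand={0,3,4} pick 0 [1->0 ok]
  19: obs=y cand={2} pick 2 [0->2 ok]
  20: obs=z cand={0,3,4} pick 3 [2->3 ok]
  21: obs=z cand={0,3,4} pick 3 [3->3 ok]
  22: obs=y cand={2} pick 2 [3->2 ok]
  23: obs=z cand={0,3,4} pick 3 [2->3 ok]
  24: obs=z cand={0,3,4} pick 3 [3->3 ok]
  25: obs=y cand={2} pick 2 [3->2 ok]
  26: obs=y cand={2} pick 2 [2->2 ok]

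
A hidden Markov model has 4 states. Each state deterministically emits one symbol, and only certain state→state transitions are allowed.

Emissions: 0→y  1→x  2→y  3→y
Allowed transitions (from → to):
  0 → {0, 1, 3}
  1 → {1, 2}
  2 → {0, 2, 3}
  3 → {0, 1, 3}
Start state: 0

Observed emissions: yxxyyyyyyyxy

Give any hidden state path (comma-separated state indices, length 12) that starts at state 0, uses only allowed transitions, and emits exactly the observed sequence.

0,1,1,2,3,3,0,3,3,3,1,2

  t0 'y' -> {0,2,3}, take 0 (start)
  t1 'x' -> {1}, take 1 (0->1 ok)
  t2 'x' -> {1}, take 1 (1->1 ok)
  t3 'y' -> {0,2,3}, take 2 (1->2 ok)
  t4 'y' -> {0,2,3}, take 3 (2->3 ok)
  t5 'y' -> {0,2,3}, take 3 (3->3 ok)
  t6 'y' -> {0,2,3}, take 0 (3->0 ok)
  t7 'y' -> {0,2,3}, take 3 (0->3 ok)
  t8 'y' -> {0,2,3}, take 3 (3->3 ok)
  t9 'y' -> {0,2,3}, take 3 (3->3 ok)
  t10 'x' -> {1}, take 1 (3->1 ok)
  t11 'y' -> {0,2,3}, take 2 (1->2 ok)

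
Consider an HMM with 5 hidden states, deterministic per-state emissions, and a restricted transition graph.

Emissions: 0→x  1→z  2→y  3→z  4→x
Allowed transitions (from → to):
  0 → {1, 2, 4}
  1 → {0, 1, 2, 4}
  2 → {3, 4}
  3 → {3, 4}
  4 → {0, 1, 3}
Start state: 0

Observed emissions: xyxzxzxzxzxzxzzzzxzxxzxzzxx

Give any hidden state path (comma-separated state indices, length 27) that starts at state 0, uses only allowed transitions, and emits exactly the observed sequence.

  0: obs=x cand={0,4} pick 0 [start]
  1: obs=y cand={2} pick 2 [0->2 ok]
  2: obs=x cand={0,4} pick 4 [2->4 ok]
  3: obs=z cand={1,3} pick 3 [4->3 ok]
  4: obs=x cand={0,4} pick 4 [3->4 ok]
  5: obs=z cand={1,3} pick 1 [4->1 ok]
  6: obs=x cand={0,4} pick 4 [1->4 ok]
  7: obs=z cand={1,3} pick 3 [4->3 ok]
  8: obs=x cand={0,4} pick 4 [3->4 ok]
  9: obs=z cand={1,3} pick 3 [4->3 ok]
  10: obs=x cand={0,4} pick 4 [3->4 ok]
  11: obs=z cand={1,3} pick 3 [4->3 ok]
  12: obs=x cand={0,4} pick 4 [3->4 ok]
  13: obs=z cand={1,3} pick 3 [4->3 ok]
  14: obs=z cand={1,3} pick 3 [3->3 ok]
  15: obs=z cand={1,3} pick 3 [3->3 ok]
  16: obs=z cand={1,3} pick 3 [3->3 ok]
  17: obs=x cand={0,4} pick 4 [3->4 ok]
  18: obs=z cand={1,3} pick 3 [4->3 ok]
  19: obs=x cand={0,4} pick 4 [3->4 ok]
  20: obs=x cand={0,4} pick 0 [4->0 ok]
  21: obs=z cand={1,3} pick 1 [0->1 ok]
  22: obs=x cand={0,4} pick 4 [1->4 ok]
  23: obs=z cand={1,3} pick 3 [4->3 ok]
  24: obs=z cand={1,3} pick 3 [3->3 ok]
  25: obs=x cand={0,4} pick 4 [3->4 ok]
  26: obs=x cand={0,4} pick 0 [4->0 ok]

0,2,4,3,4,1,4,3,4,3,4,3,4,3,3,3,3,4,3,4,0,1,4,3,3,4,0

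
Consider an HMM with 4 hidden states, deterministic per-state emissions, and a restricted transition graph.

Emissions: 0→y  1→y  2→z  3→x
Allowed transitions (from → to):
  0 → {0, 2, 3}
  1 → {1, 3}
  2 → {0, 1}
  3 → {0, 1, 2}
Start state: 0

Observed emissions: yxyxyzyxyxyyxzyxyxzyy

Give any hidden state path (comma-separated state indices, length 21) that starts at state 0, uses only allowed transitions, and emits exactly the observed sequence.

  pos 0: y in {0,1}, choose 0; start
  pos 1: x in {3}, choose 3; 0->3 ok
  pos 2: y in {0,1}, choose 1; 3->1 ok
  pos 3: x in {3}, choose 3; 1->3 ok
  pos 4: y in {0,1}, choose 0; 3->0 ok
  pos 5: z in {2}, choose 2; 0->2 ok
  pos 6: y in {0,1}, choose 0; 2->0 ok
  pos 7: x in {3}, choose 3; 0->3 ok
  pos 8: y in {0,1}, choose 0; 3->0 ok
  pos 9: x in {3}, choose 3; 0->3 ok
  pos 10: y in {0,1}, choose 1; 3->1 ok
  pos 11: y in {0,1}, choose 1; 1->1 ok
  pos 12: x in {3}, choose 3; 1->3 ok
  pos 13: z in {2}, choose 2; 3->2 ok
  pos 14: y in {0,1}, choose 1; 2->1 ok
  pos 15: x in {3}, choose 3; 1->3 ok
  pos 16: y in {0,1}, choose 1; 3->1 ok
  pos 17: x in {3}, choose 3; 1->3 ok
  pos 18: z in {2}, choose 2; 3->2 ok
  pos 19: y in {0,1}, choose 0; 2->0 ok
  pos 20: y in {0,1}, choose 0; 0->0 ok

0,3,1,3,0,2,0,3,0,3,1,1,3,2,1,3,1,3,2,0,0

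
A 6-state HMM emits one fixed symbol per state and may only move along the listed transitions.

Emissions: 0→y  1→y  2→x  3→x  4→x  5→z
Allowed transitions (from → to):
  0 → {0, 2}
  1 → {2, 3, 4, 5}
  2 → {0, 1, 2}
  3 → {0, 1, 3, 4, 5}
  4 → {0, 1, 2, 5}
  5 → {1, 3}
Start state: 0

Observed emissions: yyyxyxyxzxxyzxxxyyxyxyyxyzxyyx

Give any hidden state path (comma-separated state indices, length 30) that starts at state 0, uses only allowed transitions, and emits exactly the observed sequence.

  t0 'y' -> {0,1}, take 0 (start)
  t1 'y' -> {0,1}, take 0 (0->0 ok)
  t2 'y' -> {0,1}, take 0 (0->0 ok)
  t3 'x' -> {2,3,4}, take 2 (0->2 ok)
  t4 'y' -> {0,1}, take 1 (2->1 ok)
  t5 'x' -> {2,3,4}, take 2 (1->2 ok)
  t6 'y' -> {0,1}, take 1 (2->1 ok)
  t7 'x' -> {2,3,4}, take 3 (1->3 ok)
  t8 'z' -> {5}, take 5 (3->5 ok)
  t9 'x' -> {2,3,4}, take 3 (5->3 ok)
  t10 'x' -> {2,3,4}, take 3 (3->3 ok)
  t11 'y' -> {0,1}, take 1 (3->1 ok)
  t12 'z' -> {5}, take 5 (1->5 ok)
  t13 'x' -> {2,3,4}, take 3 (5->3 ok)
  t14 'x' -> {2,3,4}, take 3 (3->3 ok)
  t15 'x' -> {2,3,4}, take 4 (3->4 ok)
  t16 'y' -> {0,1}, take 0 (4->0 ok)
  t17 'y' -> {0,1}, take 0 (0->0 ok)
  t18 'x' -> {2,3,4}, take 2 (0->2 ok)
  t19 'y' -> {0,1}, take 1 (2->1 ok)
  t20 'x' -> {2,3,4}, take 4 (1->4 ok)
  t21 'y' -> {0,1}, take 0 (4->0 ok)
  t22 'y' -> {0,1}, take 0 (0->0 ok)
  t23 'x' -> {2,3,4}, take 2 (0->2 ok)
  t24 'y' -> {0,1}, take 1 (2->1 ok)
  t25 'z' -> {5}, take 5 (1->5 ok)
  t26 'x' -> {2,3,4}, take 3 (5->3 ok)
  t27 'y' -> {0,1}, take 0 (3->0 ok)
  t28 'y' -> {0,1}, take 0 (0->0 ok)
  t29 'x' -> {2,3,4}, take 2 (0->2 ok)

0,0,0,2,1,2,1,3,5,3,3,1,5,3,3,4,0,0,2,1,4,0,0,2,1,5,3,0,0,2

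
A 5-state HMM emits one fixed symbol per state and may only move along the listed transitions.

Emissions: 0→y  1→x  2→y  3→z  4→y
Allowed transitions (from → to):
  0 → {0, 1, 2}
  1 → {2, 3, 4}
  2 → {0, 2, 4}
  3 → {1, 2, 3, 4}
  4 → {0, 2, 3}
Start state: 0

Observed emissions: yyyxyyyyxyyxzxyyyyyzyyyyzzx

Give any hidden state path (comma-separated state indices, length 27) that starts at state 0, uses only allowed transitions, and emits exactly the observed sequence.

  0: obs=y cand={0,2,4} pick 0 [start]
  1: obs=y cand={0,2,4} pick 0 [0->0 ok]
  2: obs=y cand={0,2,4} pick 0 [0->0 ok]
  3: obs=x cand={1} pick 1 [0->1 ok]
  4: obs=y cand={0,2,4} pick 4 [1->4 ok]
  5: obs=y cand={0,2,4} pick 0 [4->0 ok]
  6: obs=y cand={0,2,4} pick 2 [0->2 ok]
  7: obs=y cand={0,2,4} pick 0 [2->0 ok]
  8: obs=x cand={1} pick 1 [0->1 ok]
  9: obs=y cand={0,2,4} pick 4 [1->4 ok]
  10: obs=y cand={0,2,4} pick 0 [4->0 ok]
  11: obs=x cand={1} pick 1 [0->1 ok]
  12: obs=z cand={3} pick 3 [1->3 ok]
  13: obs=x cand={1} pick 1 [3->1 ok]
  14: obs=y cand={0,2,4} pick 2 [1->2 ok]
  15: obs=y cand={0,2,4} pick 2 [2->2 ok]
  16: obs=y cand={0,2,4} pick 0 [2->0 ok]
  17: obs=y cand={0,2,4} pick 2 [0->2 ok]
  18: obs=y cand={0,2,4} pick 4 [2->4 ok]
  19: obs=z cand={3} pick 3 [4->3 ok]
  20: obs=y cand={0,2,4} pick 4 [3->4 ok]
  21: obs=y cand={0,2,4} pick 0 [4->0 ok]
  22: obs=y cand={0,2,4} pick 2 [0->2 ok]
  23: obs=y cand={0,2,4} pick 4 [2->4 ok]
  24: obs=z cand={3} pick 3 [4->3 ok]
  25: obs=z cand={3} pick 3 [3->3 ok]
  26: obs=x cand={1} pick 1 [3->1 ok]

0,0,0,1,4,0,2,0,1,4,0,1,3,1,2,2,0,2,4,3,4,0,2,4,3,3,1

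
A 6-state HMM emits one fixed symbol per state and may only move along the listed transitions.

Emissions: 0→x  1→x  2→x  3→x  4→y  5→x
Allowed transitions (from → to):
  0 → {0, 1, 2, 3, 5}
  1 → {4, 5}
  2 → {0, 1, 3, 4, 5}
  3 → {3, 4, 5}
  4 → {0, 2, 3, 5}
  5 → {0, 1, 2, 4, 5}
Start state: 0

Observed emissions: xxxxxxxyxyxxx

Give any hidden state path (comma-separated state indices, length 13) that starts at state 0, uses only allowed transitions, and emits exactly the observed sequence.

  t0 'x' -> {0,1,2,3,5}, take 0 (start)
  t1 'x' -> {0,1,2,3,5}, take 0 (0->0 ok)
  t2 'x' -> {0,1,2,3,5}, take 2 (0->2 ok)
  t3 'x' -> {0,1,2,3,5}, take 0 (2->0 ok)
  t4 'x' -> {0,1,2,3,5}, take 5 (0->5 ok)
  t5 'x' -> {0,1,2,3,5}, take 5 (5->5 ok)
  t6 'x' -> {0,1,2,3,5}, take 1 (5->1 ok)
  t7 'y' -> {4}, take 4 (1->4 ok)
  t8 'x' -> {0,1,2,3,5}, take 3 (4->3 ok)
  t9 'y' -> {4}, take 4 (3->4 ok)
  t10 'x' -> {0,1,2,3,5}, take 2 (4->2 ok)
  t11 'x' -> {0,1,2,3,5}, take 0 (2->0 ok)
  t12 'x' -> {0,1,2,3,5}, take 1 (0->1 ok)

0,0,2,0,5,5,1,4,3,4,2,0,1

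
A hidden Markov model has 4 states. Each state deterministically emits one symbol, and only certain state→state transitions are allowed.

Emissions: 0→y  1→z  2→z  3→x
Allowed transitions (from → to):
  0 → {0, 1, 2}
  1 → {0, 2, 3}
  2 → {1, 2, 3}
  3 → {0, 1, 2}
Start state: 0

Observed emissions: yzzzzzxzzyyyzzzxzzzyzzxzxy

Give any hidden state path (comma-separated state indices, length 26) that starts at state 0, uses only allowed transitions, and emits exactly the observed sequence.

  0: obs=y cand={0} pick 0 [start]
  1: obs=z cand={1,2} pick 2 [0->2 ok]
  2: obs=z cand={1,2} pick 2 [2->2 ok]
  3: obs=z cand={1,2} pick 2 [2->2 ok]
  4: obs=z cand={1,2} pick 1 [2->1 ok]
  5: obs=z cand={1,2} pick 2 [1->2 ok]
  6: obs=x cand={3} pick 3 [2->3 ok]
  7: obs=z cand={1,2} pick 2 [3->2 ok]
  8: obs=z cand={1,2} pick 1 [2->1 ok]
  9: obs=y cand={0} pick 0 [1->0 ok]
  10: obs=y cand={0} pick 0 [0->0 ok]
  11: obs=y cand={0} pick 0 [0->0 ok]
  12: obs=z cand={1,2} pick 2 [0->2 ok]
  13: obs=z cand={1,2} pick 2 [2->2 ok]
  14: obs=z cand={1,2} pick 2 [2->2 ok]
  15: obs=x cand={3} pick 3 [2->3 ok]
  16: obs=z cand={1,2} pick 2 [3->2 ok]
  17: obs=z cand={1,2} pick 2 [2->2 ok]
  18: obs=z cand={1,2} pick 1 [2->1 ok]
  19: obs=y cand={0} pick 0 [1->0 ok]
  20: obs=z cand={1,2} pick 1 [0->1 ok]
  21: obs=z cand={1,2} pick 2 [1->2 ok]
  22: obs=x cand={3} pick 3 [2->3 ok]
  23: obs=z cand={1,2} pick 1 [3->1 ok]
  24: obs=x cand={3} pick 3 [1->3 ok]
  25: obs=y cand={0} pick 0 [3->0 ok]

0,2,2,2,1,2,3,2,1,0,0,0,2,2,2,3,2,2,1,0,1,2,3,1,3,0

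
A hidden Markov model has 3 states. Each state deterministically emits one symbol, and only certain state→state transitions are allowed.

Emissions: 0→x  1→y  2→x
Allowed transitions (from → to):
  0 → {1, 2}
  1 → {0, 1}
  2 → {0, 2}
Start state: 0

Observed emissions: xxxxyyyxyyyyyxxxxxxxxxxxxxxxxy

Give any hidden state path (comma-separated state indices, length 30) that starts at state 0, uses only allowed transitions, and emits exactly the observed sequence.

  t0 'x' -> {0,2}, take 0 (start)
  t1 'x' -> {0,2}, take 2 (0->2 ok)
  t2 'x' -> {0,2}, take 2 (2->2 ok)
  t3 'x' -> {0,2}, take 0 (2->0 ok)
  t4 'y' -> {1}, take 1 (0->1 ok)
  t5 'y' -> {1}, take 1 (1->1 ok)
  t6 'y' -> {1}, take 1 (1->1 ok)
  t7 'x' -> {0,2}, take 0 (1->0 ok)
  t8 'y' -> {1}, take 1 (0->1 ok)
  t9 'y' -> {1}, take 1 (1->1 ok)
  t10 'y' -> {1}, take 1 (1->1 ok)
  t11 'y' -> {1}, take 1 (1->1 ok)
  t12 'y' -> {1}, take 1 (1->1 ok)
  t13 'x' -> {0,2}, take 0 (1->0 ok)
  t14 'x' -> {0,2}, take 2 (0->2 ok)
  t15 'x' -> {0,2}, take 0 (2->0 ok)
  t16 'x' -> {0,2}, take 2 (0->2 ok)
  t17 'x' -> {0,2}, take 2 (2->2 ok)
  t18 'x' -> {0,2}, take 2 (2->2 ok)
  t19 'x' -> {0,2}, take 0 (2->0 ok)
  t20 'x' -> {0,2}, take 2 (0->2 ok)
  t21 'x' -> {0,2}, take 0 (2->0 ok)
  t22 'x' -> {0,2}, take 2 (0->2 ok)
  t23 'x' -> {0,2}, take 0 (2->0 ok)
  t24 'x' -> {0,2}, take 2 (0->2 ok)
  t25 'x' -> {0,2}, take 2 (2->2 ok)
  t26 'x' -> {0,2}, take 2 (2->2 ok)
  t27 'x' -> {0,2}, take 2 (2->2 ok)
  t28 'x' -> {0,2}, take 0 (2->0 ok)
  t29 'y' -> {1}, take 1 (0->1 ok)

0,2,2,0,1,1,1,0,1,1,1,1,1,0,2,0,2,2,2,0,2,0,2,0,2,2,2,2,0,1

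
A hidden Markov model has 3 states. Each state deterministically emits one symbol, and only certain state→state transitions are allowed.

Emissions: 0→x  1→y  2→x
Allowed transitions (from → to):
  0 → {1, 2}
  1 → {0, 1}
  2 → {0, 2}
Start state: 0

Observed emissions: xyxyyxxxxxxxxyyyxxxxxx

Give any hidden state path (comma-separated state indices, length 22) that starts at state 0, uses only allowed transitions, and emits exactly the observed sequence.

0,1,0,1,1,0,2,2,0,2,0,2,0,1,1,1,0,2,2,0,2,2

  pos 0: x in {0,2}, choose 0; start
  pos 1: y in {1}, choose 1; 0->1 ok
  pos 2: x in {0,2}, choose 0; 1->0 ok
  pos 3: y in {1}, choose 1; 0->1 ok
  pos 4: y in {1}, choose 1; 1->1 ok
  pos 5: x in {0,2}, choose 0; 1->0 ok
  pos 6: x in {0,2}, choose 2; 0->2 ok
  pos 7: x in {0,2}, choose 2; 2->2 ok
  pos 8: x in {0,2}, choose 0; 2->0 ok
  pos 9: x in {0,2}, choose 2; 0->2 ok
  pos 10: x in {0,2}, choose 0; 2->0 ok
  pos 11: x in {0,2}, choose 2; 0->2 ok
  pos 12: x in {0,2}, choose 0; 2->0 ok
  pos 13: y in {1}, choose 1; 0->1 ok
  pos 14: y in {1}, choose 1; 1->1 ok
  pos 15: y in {1}, choose 1; 1->1 ok
  pos 16: x in {0,2}, choose 0; 1->0 ok
  pos 17: x in {0,2}, choose 2; 0->2 ok
  pos 18: x in {0,2}, choose 2; 2->2 ok
  pos 19: x in {0,2}, choose 0; 2->0 ok
  pos 20: x in {0,2}, choose 2; 0->2 ok
  pos 21: x in {0,2}, choose 2; 2->2 ok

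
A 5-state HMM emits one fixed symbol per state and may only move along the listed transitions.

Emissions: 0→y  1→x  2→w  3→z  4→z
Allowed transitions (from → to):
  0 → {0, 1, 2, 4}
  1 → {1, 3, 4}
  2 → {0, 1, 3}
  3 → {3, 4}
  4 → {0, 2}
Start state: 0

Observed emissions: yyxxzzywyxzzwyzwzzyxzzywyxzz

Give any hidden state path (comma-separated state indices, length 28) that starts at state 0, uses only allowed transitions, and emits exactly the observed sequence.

  t0 'y' -> {0}, take 0 (start)
  t1 'y' -> {0}, take 0 (0->0 ok)
  t2 'x' -> {1}, take 1 (0->1 ok)
  t3 'x' -> {1}, take 1 (1->1 ok)
  t4 'z' -> {3,4}, take 3 (1->3 ok)
  t5 'z' -> {3,4}, take 4 (3->4 ok)
  t6 'y' -> {0}, take 0 (4->0 ok)
  t7 'w' -> {2}, take 2 (0->2 ok)
  t8 'y' -> {0}, take 0 (2->0 ok)
  t9 'x' -> {1}, take 1 (0->1 ok)
  t10 'z' -> {3,4}, take 3 (1->3 ok)
  t11 'z' -> {3,4}, take 4 (3->4 ok)
  t12 'w' -> {2}, take 2 (4->2 ok)
  t13 'y' -> {0}, take 0 (2->0 ok)
  t14 'z' -> {3,4}, take 4 (0->4 ok)
  t15 'w' -> {2}, take 2 (4->2 ok)
  t16 'z' -> {3,4}, take 3 (2->3 ok)
  t17 'z' -> {3,4}, take 4 (3->4 ok)
  t18 'y' -> {0}, take 0 (4->0 ok)
  t19 'x' -> {1}, take 1 (0->1 ok)
  t20 'z' -> {3,4}, take 3 (1->3 ok)
  t21 'z' -> {3,4}, take 4 (3->4 ok)
  t22 'y' -> {0}, take 0 (4->0 ok)
  t23 'w' -> {2}, take 2 (0->2 ok)
  t24 'y' -> {0}, take 0 (2->0 ok)
  t25 'x' -> {1}, take 1 (0->1 ok)
  t26 'z' -> {3,4}, take 3 (1->3 ok)
  t27 'z' -> {3,4}, take 4 (3->4 ok)

0,0,1,1,3,4,0,2,0,1,3,4,2,0,4,2,3,4,0,1,3,4,0,2,0,1,3,4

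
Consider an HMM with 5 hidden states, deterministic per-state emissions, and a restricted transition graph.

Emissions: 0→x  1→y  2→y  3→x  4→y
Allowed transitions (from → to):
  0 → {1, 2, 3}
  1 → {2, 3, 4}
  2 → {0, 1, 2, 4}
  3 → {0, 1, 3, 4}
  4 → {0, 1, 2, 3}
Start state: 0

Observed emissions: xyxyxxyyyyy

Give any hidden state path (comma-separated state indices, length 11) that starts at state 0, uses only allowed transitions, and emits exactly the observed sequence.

  0: obs=x cand={0,3} pick 0 [start]
  1: obs=y cand={1,2,4} pick 2 [0->2 ok]
  2: obs=x cand={0,3} pick 0 [2->0 ok]
  3: obs=y cand={1,2,4} pick 1 [0->1 ok]
  4: obs=x cand={0,3} pick 3 [1->3 ok]
  5: obs=x cand={0,3} pick 3 [3->3 ok]
  6: obs=y cand={1,2,4} pick 1 [3->1 ok]
  7: obs=y cand={1,2,4} pick 4 [1->4 ok]
  8: obs=y cand={1,2,4} pick 2 [4->2 ok]
  9: obs=y cand={1,2,4} pick 2 [2->2 ok]
  10: obs=y cand={1,2,4} pick 2 [2->2 ok]

0,2,0,1,3,3,1,4,2,2,2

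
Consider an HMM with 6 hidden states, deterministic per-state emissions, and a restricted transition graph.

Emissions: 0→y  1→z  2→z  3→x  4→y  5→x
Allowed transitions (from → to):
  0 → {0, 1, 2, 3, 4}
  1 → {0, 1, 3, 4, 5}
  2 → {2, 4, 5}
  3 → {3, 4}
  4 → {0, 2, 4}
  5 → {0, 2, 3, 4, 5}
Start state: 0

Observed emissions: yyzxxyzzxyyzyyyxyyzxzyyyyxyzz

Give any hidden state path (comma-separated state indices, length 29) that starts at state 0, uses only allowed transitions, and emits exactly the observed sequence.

  0: obs=y cand={0,4} pick 0 [start]
  1: obs=y cand={0,4} pick 0 [0->0 ok]
  2: obs=z cand={1,2} pick 2 [0->2 ok]
  3: obs=x cand={3,5} pick 5 [2->5 ok]
  4: obs=x cand={3,5} pick 5 [5->5 ok]
  5: obs=y cand={0,4} pick 0 [5->0 ok]
  6: obs=z cand={1,2} pick 1 [0->1 ok]
  7: obs=z cand={1,2} pick 1 [1->1 ok]
  8: obs=x cand={3,5} pick 5 [1->5 ok]
  9: obs=y cand={0,4} pick 0 [5->0 ok]
  10: obs=y cand={0,4} pick 0 [0->0 ok]
  11: obs=z cand={1,2} pick 2 [0->2 ok]
  12: obs=y cand={0,4} pick 4 [2->4 ok]
  13: obs=y cand={0,4} pick 4 [4->4 ok]
  14: obs=y cand={0,4} pick 0 [4->0 ok]
  15: obs=x cand={3,5} pick 3 [0->3 ok]
  16: obs=y cand={0,4} pick 4 [3->4 ok]
  17: obs=y cand={0,4} pick 4 [4->4 ok]
  18: obs=z cand={1,2} pick 2 [4->2 ok]
  19: obs=x cand={3,5} pick 5 [2->5 ok]
  20: obs=z cand={1,2} pick 2 [5->2 ok]
  21: obs=y cand={0,4} pick 4 [2->4 ok]
  22: obs=y cand={0,4} pick 4 [4->4 ok]
  23: obs=y cand={0,4} pick 4 [4->4 ok]
  24: obs=y cand={0,4} pick 0 [4->0 ok]
  25: obs=x cand={3,5} pick 3 [0->3 ok]
  26: obs=y cand={0,4} pick 4 [3->4 ok]
  27: obs=z cand={1,2} pick 2 [4->2 ok]
  28: obs=z cand={1,2} pick 2 [2->2 ok]

0,0,2,5,5,0,1,1,5,0,0,2,4,4,0,3,4,4,2,5,2,4,4,4,0,3,4,2,2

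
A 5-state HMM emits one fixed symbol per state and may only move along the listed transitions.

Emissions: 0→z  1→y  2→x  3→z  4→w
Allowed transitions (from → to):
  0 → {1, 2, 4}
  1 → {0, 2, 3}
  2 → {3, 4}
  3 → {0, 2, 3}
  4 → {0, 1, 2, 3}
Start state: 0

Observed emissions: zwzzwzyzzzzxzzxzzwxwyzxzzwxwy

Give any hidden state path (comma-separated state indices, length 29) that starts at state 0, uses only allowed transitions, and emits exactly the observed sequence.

0,4,3,0,4,0,1,3,3,3,3,2,3,0,2,3,0,4,2,4,1,0,2,3,0,4,2,4,1

  0: obs=z cand={0,3} pick 0 [start]
  1: obs=w cand={4} pick 4 [0->4 ok]
  2: obs=z cand={0,3} pick 3 [4->3 ok]
  3: obs=z cand={0,3} pick 0 [3->0 ok]
  4: obs=w cand={4} pick 4 [0->4 ok]
  5: obs=z cand={0,3} pick 0 [4->0 ok]
  6: obs=y cand={1} pick 1 [0->1 ok]
  7: obs=z cand={0,3} pick 3 [1->3 ok]
  8: obs=z cand={0,3} pick 3 [3->3 ok]
  9: obs=z cand={0,3} pick 3 [3->3 ok]
  10: obs=z cand={0,3} pick 3 [3->3 ok]
  11: obs=x cand={2} pick 2 [3->2 ok]
  12: obs=z cand={0,3} pick 3 [2->3 ok]
  13: obs=z cand={0,3} pick 0 [3->0 ok]
  14: obs=x cand={2} pick 2 [0->2 ok]
  15: obs=z cand={0,3} pick 3 [2->3 ok]
  16: obs=z cand={0,3} pick 0 [3->0 ok]
  17: obs=w cand={4} pick 4 [0->4 ok]
  18: obs=x cand={2} pick 2 [4->2 ok]
  19: obs=w cand={4} pick 4 [2->4 ok]
  20: obs=y cand={1} pick 1 [4->1 ok]
  21: obs=z cand={0,3} pick 0 [1->0 ok]
  22: obs=x cand={2} pick 2 [0->2 ok]
  23: obs=z cand={0,3} pick 3 [2->3 ok]
  24: obs=z cand={0,3} pick 0 [3->0 ok]
  25: obs=w cand={4} pick 4 [0->4 ok]
  26: obs=x cand={2} pick 2 [4->2 ok]
  27: obs=w cand={4} pick 4 [2->4 ok]
  28: obs=y cand={1} pick 1 [4->1 ok]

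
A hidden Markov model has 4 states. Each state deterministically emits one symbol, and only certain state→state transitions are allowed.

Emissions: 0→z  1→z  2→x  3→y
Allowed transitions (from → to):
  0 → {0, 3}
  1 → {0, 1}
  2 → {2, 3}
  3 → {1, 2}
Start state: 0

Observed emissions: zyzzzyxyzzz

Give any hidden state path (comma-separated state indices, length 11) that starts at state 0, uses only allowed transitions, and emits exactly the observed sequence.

  0: obs=z cand={0,1} pick 0 [start]
  1: obs=y cand={3} pick 3 [0->3 ok]
  2: obs=z cand={0,1} pick 1 [3->1 ok]
  3: obs=z cand={0,1} pick 1 [1->1 ok]
  4: obs=z cand={0,1} pick 0 [1->0 ok]
  5: obs=y cand={3} pick 3 [0->3 ok]
  6: obs=x cand={2} pick 2 [3->2 ok]
  7: obs=y cand={3} pick 3 [2->3 ok]
  8: obs=z cand={0,1} pick 1 [3->1 ok]
  9: obs=z cand={0,1} pick 1 [1->1 ok]
  10: obs=z cand={0,1} pick 1 [1->1 ok]

0,3,1,1,0,3,2,3,1,1,1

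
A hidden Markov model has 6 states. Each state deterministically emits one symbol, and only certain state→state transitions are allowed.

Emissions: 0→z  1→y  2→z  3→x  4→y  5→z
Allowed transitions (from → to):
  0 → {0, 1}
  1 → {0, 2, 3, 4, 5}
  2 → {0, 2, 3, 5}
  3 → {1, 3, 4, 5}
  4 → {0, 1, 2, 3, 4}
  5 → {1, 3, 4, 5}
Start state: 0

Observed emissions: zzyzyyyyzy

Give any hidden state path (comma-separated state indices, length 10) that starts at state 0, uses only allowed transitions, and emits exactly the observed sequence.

  0: obs=z cand={0,2,5} pick 0 [start]
  1: obs=z cand={0,2,5} pick 0 [0->0 ok]
  2: obs=y cand={1,4} pick 1 [0->1 ok]
  3: obs=z cand={0,2,5} pick 5 [1->5 ok]
  4: obs=y cand={1,4} pick 4 [5->4 ok]
  5: obs=y cand={1,4} pick 4 [4->4 ok]
  6: obs=y cand={1,4} pick 4 [4->4 ok]
  7: obs=y cand={1,4} pick 4 [4->4 ok]
  8: obs=z cand={0,2,5} pick 0 [4->0 ok]
  9: obs=y cand={1,4} pick 1 [0->1 ok]

0,0,1,5,4,4,4,4,0,1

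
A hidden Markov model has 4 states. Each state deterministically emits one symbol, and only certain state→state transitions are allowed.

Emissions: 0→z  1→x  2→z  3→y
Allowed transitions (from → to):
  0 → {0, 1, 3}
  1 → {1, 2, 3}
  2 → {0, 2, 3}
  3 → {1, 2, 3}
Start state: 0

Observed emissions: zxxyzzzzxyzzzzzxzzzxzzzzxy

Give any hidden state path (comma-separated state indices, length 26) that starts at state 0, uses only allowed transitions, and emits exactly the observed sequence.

  0: obs=z cand={0,2} pick 0 [start]
  1: obs=x cand={1} pick 1 [0->1 ok]
  2: obs=x cand={1} pick 1 [1->1 ok]
  3: obs=y cand={3} pick 3 [1->3 ok]
  4: obs=z cand={0,2} pick 2 [3->2 ok]
  5: obs=z cand={0,2} pick 2 [2->2 ok]
  6: obs=z cand={0,2} pick 0 [2->0 ok]
  7: obs=z cand={0,2} pick 0 [0->0 ok]
  8: obs=x cand={1} pick 1 [0->1 ok]
  9: obs=y cand={3} pick 3 [1->3 ok]
  10: obs=z cand={0,2} pick 2 [3->2 ok]
  11: obs=z cand={0,2} pick 2 [2->2 ok]
  12: obs=z cand={0,2} pick 0 [2->0 ok]
  13: obs=z cand={0,2} pick 0 [0->0 ok]
  14: obs=z cand={0,2} pick 0 [0->0 ok]
  15: obs=x cand={1} pick 1 [0->1 ok]
  16: obs=z cand={0,2} pick 2 [1->2 ok]
  17: obs=z cand={0,2} pick 2 [2->2 ok]
  18: obs=z cand={0,2} pick 0 [2->0 ok]
  19: obs=x cand={1} pick 1 [0->1 ok]
  20: obs=z cand={0,2} pick 2 [1->2 ok]
  21: obs=z cand={0,2} pick 2 [2->2 ok]
  22: obs=z cand={0,2} pick 2 [2->2 ok]
  23: obs=z cand={0,2} pick 0 [2->0 ok]
  24: obs=x cand={1} pick 1 [0->1 ok]
  25: obs=y cand={3} pick 3 [1->3 ok]

0,1,1,3,2,2,0,0,1,3,2,2,0,0,0,1,2,2,0,1,2,2,2,0,1,3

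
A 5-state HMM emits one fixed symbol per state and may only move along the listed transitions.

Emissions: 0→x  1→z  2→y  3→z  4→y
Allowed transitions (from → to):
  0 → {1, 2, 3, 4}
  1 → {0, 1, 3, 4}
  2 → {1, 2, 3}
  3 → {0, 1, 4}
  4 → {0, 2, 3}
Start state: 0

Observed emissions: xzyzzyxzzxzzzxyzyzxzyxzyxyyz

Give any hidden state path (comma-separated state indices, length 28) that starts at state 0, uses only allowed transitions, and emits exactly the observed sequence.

0,3,4,3,1,4,0,3,1,0,3,1,1,0,2,3,4,3,0,3,4,0,3,4,0,2,2,1

  0: obs=x cand={0} pick 0 [start]
  1: obs=z cand={1,3} pick 3 [0->3 ok]
  2: obs=y cand={2,4} pick 4 [3->4 ok]
  3: obs=z cand={1,3} pick 3 [4->3 ok]
  4: obs=z cand={1,3} pick 1 [3->1 ok]
  5: obs=y cand={2,4} pick 4 [1->4 ok]
  6: obs=x cand={0} pick 0 [4->0 ok]
  7: obs=z cand={1,3} pick 3 [0->3 ok]
  8: obs=z cand={1,3} pick 1 [3->1 ok]
  9: obs=x cand={0} pick 0 [1->0 ok]
  10: obs=z cand={1,3} pick 3 [0->3 ok]
  11: obs=z cand={1,3} pick 1 [3->1 ok]
  12: obs=z cand={1,3} pick 1 [1->1 ok]
  13: obs=x cand={0} pick 0 [1->0 ok]
  14: obs=y cand={2,4} pick 2 [0->2 ok]
  15: obs=z cand={1,3} pick 3 [2->3 ok]
  16: obs=y cand={2,4} pick 4 [3->4 ok]
  17: obs=z cand={1,3} pick 3 [4->3 ok]
  18: obs=x cand={0} pick 0 [3->0 ok]
  19: obs=z cand={1,3} pick 3 [0->3 ok]
  20: obs=y cand={2,4} pick 4 [3->4 ok]
  21: obs=x cand={0} pick 0 [4->0 ok]
  22: obs=z cand={1,3} pick 3 [0->3 ok]
  23: obs=y cand={2,4} pick 4 [3->4 ok]
  24: obs=x cand={0} pick 0 [4->0 ok]
  25: obs=y cand={2,4} pick 2 [0->2 ok]
  26: obs=y cand={2,4} pick 2 [2->2 ok]
  27: obs=z cand={1,3} pick 1 [2->1 ok]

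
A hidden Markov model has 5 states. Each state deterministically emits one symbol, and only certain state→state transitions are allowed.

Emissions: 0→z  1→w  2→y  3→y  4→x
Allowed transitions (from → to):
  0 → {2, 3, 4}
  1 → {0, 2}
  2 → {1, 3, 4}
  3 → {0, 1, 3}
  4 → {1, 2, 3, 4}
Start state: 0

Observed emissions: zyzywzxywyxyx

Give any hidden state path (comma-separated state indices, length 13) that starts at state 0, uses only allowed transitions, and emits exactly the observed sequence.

  0: obs=z cand={0} pick 0 [start]
  1: obs=y cand={2,3} pick 3 [0->3 ok]
  2: obs=z cand={0} pick 0 [3->0 ok]
  3: obs=y cand={2,3} pick 2 [0->2 ok]
  4: obs=w cand={1} pick 1 [2->1 ok]
  5: obs=z cand={0} pick 0 [1->0 ok]
  6: obs=x cand={4} pick 4 [0->4 ok]
  7: obs=y cand={2,3} pick 2 [4->2 ok]
  8: obs=w cand={1} pick 1 [2->1 ok]
  9: obs=y cand={2,3} pick 2 [1->2 ok]
  10: obs=x cand={4} pick 4 [2->4 ok]
  11: obs=y cand={2,3} pick 2 [4->2 ok]
  12: obs=x cand={4} pick 4 [2->4 ok]

0,3,0,2,1,0,4,2,1,2,4,2,4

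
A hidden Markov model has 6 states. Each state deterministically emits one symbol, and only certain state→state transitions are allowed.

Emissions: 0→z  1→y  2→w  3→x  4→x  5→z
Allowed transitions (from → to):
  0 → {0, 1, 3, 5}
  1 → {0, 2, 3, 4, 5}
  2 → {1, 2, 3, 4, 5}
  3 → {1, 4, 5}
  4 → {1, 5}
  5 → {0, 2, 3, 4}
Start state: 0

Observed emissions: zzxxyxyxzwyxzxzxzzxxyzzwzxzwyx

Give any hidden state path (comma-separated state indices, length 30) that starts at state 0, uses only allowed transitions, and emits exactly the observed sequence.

  [0] z  {0,5}  => 0  start
  [1] z  {0,5}  => 5  0->5 ok
  [2] x  {3,4}  => 3  5->3 ok
  [3] x  {3,4}  => 4  3->4 ok
  [4] y  {1}  => 1  4->1 ok
  [5] x  {3,4}  => 4  1->4 ok
  [6] y  {1}  => 1  4->1 ok
  [7] x  {3,4}  => 4  1->4 ok
  [8] z  {0,5}  => 5  4->5 ok
  [9] w  {2}  => 2  5->2 ok
  [10] y  {1}  => 1  2->1 ok
  [11] x  {3,4}  => 4  1->4 ok
  [12] z  {0,5}  => 5  4->5 ok
  [13] x  {3,4}  => 4  5->4 ok
  [14] z  {0,5}  => 5  4->5 ok
  [15] x  {3,4}  => 3  5->3 ok
  [16] z  {0,5}  => 5  3->5 ok
  [17] z  {0,5}  => 0  5->0 ok
  [18] x  {3,4}  => 3  0->3 ok
  [19] x  {3,4}  => 4  3->4 ok
  [20] y  {1}  => 1  4->1 ok
  [21] z  {0,5}  => 0  1->0 ok
  [22] z  {0,5}  => 5  0->5 ok
  [23] w  {2}  => 2  5->2 ok
  [24] z  {0,5}  => 5  2->5 ok
  [25] x  {3,4}  => 4  5->4 ok
  [26] z  {0,5}  => 5  4->5 ok
  [27] w  {2}  => 2  5->2 ok
  [28] y  {1}  => 1  2->1 ok
  [29] x  {3,4}  => 3  1->3 ok

0,5,3,4,1,4,1,4,5,2,1,4,5,4,5,3,5,0,3,4,1,0,5,2,5,4,5,2,1,3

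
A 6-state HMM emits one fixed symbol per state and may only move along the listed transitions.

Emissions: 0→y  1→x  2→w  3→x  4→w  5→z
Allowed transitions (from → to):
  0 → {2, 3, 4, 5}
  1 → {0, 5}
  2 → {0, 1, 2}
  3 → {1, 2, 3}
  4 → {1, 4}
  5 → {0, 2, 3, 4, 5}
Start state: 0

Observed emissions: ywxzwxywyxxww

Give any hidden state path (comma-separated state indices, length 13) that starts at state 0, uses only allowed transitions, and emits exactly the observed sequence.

  t0 'y' -> {0}, take 0 (start)
  t1 'w' -> {2,4}, take 2 (0->2 ok)
  t2 'x' -> {1,3}, take 1 (2->1 ok)
  t3 'z' -> {5}, take 5 (1->5 ok)
  t4 'w' -> {2,4}, take 4 (5->4 ok)
  t5 'x' -> {1,3}, take 1 (4->1 ok)
  t6 'y' -> {0}, take 0 (1->0 ok)
  t7 'w' -> {2,4}, take 2 (0->2 ok)
  t8 'y' -> {0}, take 0 (2->0 ok)
  t9 'x' -> {1,3}, take 3 (0->3 ok)
  t10 'x' -> {1,3}, take 3 (3->3 ok)
  t11 'w' -> {2,4}, take 2 (3->2 ok)
  t12 'w' -> {2,4}, take 2 (2->2 ok)

0,2,1,5,4,1,0,2,0,3,3,2,2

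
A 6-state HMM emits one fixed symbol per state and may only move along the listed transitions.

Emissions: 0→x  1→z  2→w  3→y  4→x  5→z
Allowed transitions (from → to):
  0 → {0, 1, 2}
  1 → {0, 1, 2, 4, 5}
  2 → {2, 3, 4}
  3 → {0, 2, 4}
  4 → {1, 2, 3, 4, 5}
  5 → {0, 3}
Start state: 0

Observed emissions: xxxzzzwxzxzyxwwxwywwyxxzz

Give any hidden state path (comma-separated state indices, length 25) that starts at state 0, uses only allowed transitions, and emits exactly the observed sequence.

0,0,0,1,1,1,2,4,1,4,5,3,0,2,2,4,2,3,2,2,3,0,0,1,5

  0: obs=x cand={0,4} pick 0 [start]
  1: obs=x cand={0,4} pick 0 [0->0 ok]
  2: obs=x cand={0,4} pick 0 [0->0 ok]
  3: obs=z cand={1,5} pick 1 [0->1 ok]
  4: obs=z cand={1,5} pick 1 [1->1 ok]
  5: obs=z cand={1,5} pick 1 [1->1 ok]
  6: obs=w cand={2} pick 2 [1->2 ok]
  7: obs=x cand={0,4} pick 4 [2->4 ok]
  8: obs=z cand={1,5} pick 1 [4->1 ok]
  9: obs=x cand={0,4} pick 4 [1->4 ok]
  10: obs=z cand={1,5} pick 5 [4->5 ok]
  11: obs=y cand={3} pick 3 [5->3 ok]
  12: obs=x cand={0,4} pick 0 [3->0 ok]
  13: obs=w cand={2} pick 2 [0->2 ok]
  14: obs=w cand={2} pick 2 [2->2 ok]
  15: obs=x cand={0,4} pick 4 [2->4 ok]
  16: obs=w cand={2} pick 2 [4->2 ok]
  17: obs=y cand={3} pick 3 [2->3 ok]
  18: obs=w cand={2} pick 2 [3->2 ok]
  19: obs=w cand={2} pick 2 [2->2 ok]
  20: obs=y cand={3} pick 3 [2->3 ok]
  21: obs=x cand={0,4} pick 0 [3->0 ok]
  22: obs=x cand={0,4} pick 0 [0->0 ok]
  23: obs=z cand={1,5} pick 1 [0->1 ok]
  24: obs=z cand={1,5} pick 5 [1->5 ok]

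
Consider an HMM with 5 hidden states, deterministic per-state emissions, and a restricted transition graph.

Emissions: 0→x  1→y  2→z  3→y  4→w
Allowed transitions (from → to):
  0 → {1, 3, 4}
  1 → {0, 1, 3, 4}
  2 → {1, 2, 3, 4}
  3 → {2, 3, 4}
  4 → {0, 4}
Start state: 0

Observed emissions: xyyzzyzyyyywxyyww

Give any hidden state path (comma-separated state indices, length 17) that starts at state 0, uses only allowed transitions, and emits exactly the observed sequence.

0,1,3,2,2,3,2,1,1,1,1,4,0,1,1,4,4

  t0 'x' -> {0}, take 0 (start)
  t1 'y' -> {1,3}, take 1 (0->1 ok)
  t2 'y' -> {1,3}, take 3 (1->3 ok)
  t3 'z' -> {2}, take 2 (3->2 ok)
  t4 'z' -> {2}, take 2 (2->2 ok)
  t5 'y' -> {1,3}, take 3 (2->3 ok)
  t6 'z' -> {2}, take 2 (3->2 ok)
  t7 'y' -> {1,3}, take 1 (2->1 ok)
  t8 'y' -> {1,3}, take 1 (1->1 ok)
  t9 'y' -> {1,3}, take 1 (1->1 ok)
  t10 'y' -> {1,3}, take 1 (1->1 ok)
  t11 'w' -> {4}, take 4 (1->4 ok)
  t12 'x' -> {0}, take 0 (4->0 ok)
  t13 'y' -> {1,3}, take 1 (0->1 ok)
  t14 'y' -> {1,3}, take 1 (1->1 ok)
  t15 'w' -> {4}, take 4 (1->4 ok)
  t16 'w' -> {4}, take 4 (4->4 ok)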